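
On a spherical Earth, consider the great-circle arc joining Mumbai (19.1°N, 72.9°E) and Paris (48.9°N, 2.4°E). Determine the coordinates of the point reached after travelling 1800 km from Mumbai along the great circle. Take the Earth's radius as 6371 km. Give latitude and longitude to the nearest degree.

≈ 30°N, 60°E

Convert each endpoint to a unit vector on the sphere (x = cos φ cos λ, y = cos φ sin λ, z = sin φ).
The central angle between the endpoints is δ = arccos(p₁·p₂) ≈ 1.100 rad (63.0°). The total great-circle distance is δ·R ≈ 1.100 × 6371 ≈ 7006 km, so the target fraction is f = 1800/7006 ≈ 0.257.
Interpolate at f ≈ 0.257 with slerp weights a = sin((1−f)δ)/sin δ ≈ 0.818, b = sin(fδ)/sin δ ≈ 0.313.
p = a·p₁ + b·p₂ ≈ (0.433, 0.748, 0.504); φ = arcsin(p_z) ≈ 30.23°, λ = atan2(p_y, p_x) ≈ 59.93°.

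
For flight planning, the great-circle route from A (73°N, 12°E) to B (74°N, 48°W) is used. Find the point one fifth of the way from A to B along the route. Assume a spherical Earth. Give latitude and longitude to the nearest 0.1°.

≈ (74.5°N, 1.6°E)

Write both endpoints as unit vectors p₁, p₂ with components (cos φ cos λ, cos φ sin λ, sin φ).
The central angle between the endpoints is δ = arccos(p₁·p₂) ≈ 0.285 rad (16.4°).
Interpolate at f = 1/5 with slerp weights a = sin((1−f)δ)/sin δ ≈ 0.804, b = sin(fδ)/sin δ ≈ 0.203.
p = a·p₁ + b·p₂ ≈ (0.267, 0.007, 0.964); φ = arcsin(p_z) ≈ 74.49°, λ = atan2(p_y, p_x) ≈ 1.58°.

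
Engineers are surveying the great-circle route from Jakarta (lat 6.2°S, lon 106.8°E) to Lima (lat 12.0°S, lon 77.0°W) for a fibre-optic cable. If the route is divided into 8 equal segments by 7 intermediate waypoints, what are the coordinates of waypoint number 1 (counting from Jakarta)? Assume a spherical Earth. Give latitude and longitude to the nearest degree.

≈ lat 26°S, lon 111°E

Write both endpoints as unit vectors p₁, p₂ with components (cos φ cos λ, cos φ sin λ, sin φ).
The central angle between the endpoints is δ = arccos(p₁·p₂) ≈ 2.817 rad (161.4°).
Interpolate at f = 1/8 with slerp weights a = sin((1−f)δ)/sin δ ≈ 1.964, b = sin(fδ)/sin δ ≈ 1.082.
p = a·p₁ + b·p₂ ≈ (-0.326, 0.838, -0.437); φ = arcsin(p_z) ≈ -25.92°, λ = atan2(p_y, p_x) ≈ 111.27°.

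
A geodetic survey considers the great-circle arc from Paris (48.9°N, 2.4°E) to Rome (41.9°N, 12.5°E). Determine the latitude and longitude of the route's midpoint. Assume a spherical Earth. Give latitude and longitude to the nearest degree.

≈ 46°N, 8°E

Write both endpoints as unit vectors p₁, p₂ with components (cos φ cos λ, cos φ sin λ, sin φ).
The central angle between the endpoints is δ = arccos(p₁·p₂) ≈ 0.174 rad (9.9°).
Interpolate at f = 1/2 with slerp weights a = sin((1−f)δ)/sin δ ≈ 0.502, b = sin(fδ)/sin δ ≈ 0.502.
p = a·p₁ + b·p₂ ≈ (0.694, 0.095, 0.713); φ = arcsin(p_z) ≈ 45.51°, λ = atan2(p_y, p_x) ≈ 7.76°.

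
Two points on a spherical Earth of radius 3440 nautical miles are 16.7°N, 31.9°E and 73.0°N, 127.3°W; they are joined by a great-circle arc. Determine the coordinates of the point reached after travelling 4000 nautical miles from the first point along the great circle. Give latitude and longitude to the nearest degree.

≈ 81°N, 7°W

The haversine formula gives a central angle δ ≈ 1.558 rad (89.3°) between the endpoints. The total great-circle distance is δ·R ≈ 1.558 × 3440 ≈ 5359 nmi, so the target fraction is f = 4000/5359 ≈ 0.746.
Interpolate at f ≈ 0.746 with slerp weights a = sin((1−f)δ)/sin δ ≈ 0.385, b = sin(fδ)/sin δ ≈ 0.918.
p = a·p₁ + b·p₂ ≈ (0.150, -0.019, 0.988); φ = arcsin(p_z) ≈ 81.29°, λ = atan2(p_y, p_x) ≈ -7.10°.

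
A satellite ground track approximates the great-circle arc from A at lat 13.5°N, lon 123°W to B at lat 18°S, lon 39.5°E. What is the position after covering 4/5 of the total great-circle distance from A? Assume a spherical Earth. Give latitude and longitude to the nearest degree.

≈ lat 22°S, lon 5°E

From cos δ = sin φ₁ sin φ₂ + cos φ₁ cos φ₂ cos Δλ, the central angle is δ ≈ 2.837 rad (162.6°).
Interpolate at f = 4/5 with slerp weights a = sin((1−f)δ)/sin δ ≈ 1.795, b = sin(fδ)/sin δ ≈ 2.556.
p = a·p₁ + b·p₂ ≈ (0.925, 0.082, -0.371); φ = arcsin(p_z) ≈ -21.76°, λ = atan2(p_y, p_x) ≈ 5.09°.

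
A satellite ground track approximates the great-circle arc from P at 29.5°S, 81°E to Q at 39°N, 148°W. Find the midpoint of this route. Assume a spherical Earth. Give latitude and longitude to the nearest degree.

≈ 11°N, 139°E

Write both endpoints as unit vectors p₁, p₂ with components (cos φ cos λ, cos φ sin λ, sin φ).
The central angle between the endpoints is δ = arccos(p₁·p₂) ≈ 2.424 rad (138.9°).
Interpolate at f = 1/2 with slerp weights a = sin((1−f)δ)/sin δ ≈ 1.425, b = sin(fδ)/sin δ ≈ 1.425.
p = a·p₁ + b·p₂ ≈ (-0.745, 0.638, 0.195); φ = arcsin(p_z) ≈ 11.25°, λ = atan2(p_y, p_x) ≈ 139.42°.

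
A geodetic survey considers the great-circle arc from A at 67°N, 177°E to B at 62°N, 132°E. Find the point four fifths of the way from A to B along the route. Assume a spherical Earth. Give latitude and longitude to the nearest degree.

From cos δ = sin φ₁ sin φ₂ + cos φ₁ cos φ₂ cos Δλ, the central angle is δ ≈ 0.341 rad (19.5°).
Interpolate at f = 4/5 with slerp weights a = sin((1−f)δ)/sin δ ≈ 0.204, b = sin(fδ)/sin δ ≈ 0.806.
p = a·p₁ + b·p₂ ≈ (-0.333, 0.285, 0.899); φ = arcsin(p_z) ≈ 64.01°, λ = atan2(p_y, p_x) ≈ 139.38°.

≈ 64°N, 139°E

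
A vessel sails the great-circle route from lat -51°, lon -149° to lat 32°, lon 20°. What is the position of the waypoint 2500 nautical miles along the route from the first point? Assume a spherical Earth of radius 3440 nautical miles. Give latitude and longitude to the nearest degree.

≈ lat -72°, lon -61°

The haversine formula gives a central angle δ ≈ 2.781 rad (159.3°) between the endpoints. The total great-circle distance is δ·R ≈ 2.781 × 3440 ≈ 9567 nmi, so the target fraction is f = 2500/9567 ≈ 0.261.
Interpolate at f ≈ 0.261 with slerp weights a = sin((1−f)δ)/sin δ ≈ 2.510, b = sin(fδ)/sin δ ≈ 1.884.
p = a·p₁ + b·p₂ ≈ (0.147, -0.267, -0.952); φ = arcsin(p_z) ≈ -72.24°, λ = atan2(p_y, p_x) ≈ -61.16°.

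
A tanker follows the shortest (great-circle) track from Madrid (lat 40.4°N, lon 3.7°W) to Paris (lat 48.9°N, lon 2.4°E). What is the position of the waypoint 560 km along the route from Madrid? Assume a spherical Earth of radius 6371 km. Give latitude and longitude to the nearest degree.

Write both endpoints as unit vectors p₁, p₂ with components (cos φ cos λ, cos φ sin λ, sin φ).
The central angle between the endpoints is δ = arccos(p₁·p₂) ≈ 0.166 rad (9.5°). The total great-circle distance is δ·R ≈ 0.166 × 6371 ≈ 1060 km, so the target fraction is f = 560/1060 ≈ 0.528.
Interpolate at f ≈ 0.528 with slerp weights a = sin((1−f)δ)/sin δ ≈ 0.474, b = sin(fδ)/sin δ ≈ 0.530.
p = a·p₁ + b·p₂ ≈ (0.708, -0.009, 0.706); φ = arcsin(p_z) ≈ 44.93°, λ = atan2(p_y, p_x) ≈ -0.70°.

≈ lat 45°N, lon 1°W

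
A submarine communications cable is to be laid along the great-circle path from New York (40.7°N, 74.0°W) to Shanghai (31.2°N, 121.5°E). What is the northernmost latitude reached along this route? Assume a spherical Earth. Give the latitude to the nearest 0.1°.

The great circle lies in the plane with unit normal n̂ = (p₁ × p₂)/|p₁ × p₂|.
Here n̂_z ≈ -0.181; the vertex latitude is φ_max = arccos|n̂_z| ≈ 79.6°.

≈ 79.6°N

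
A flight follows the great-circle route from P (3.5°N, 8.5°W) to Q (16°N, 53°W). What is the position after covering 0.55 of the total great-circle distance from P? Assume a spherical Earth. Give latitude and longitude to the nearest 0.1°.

≈ (11.2°N, 32.5°W)

Convert each endpoint to a unit vector on the sphere (x = cos φ cos λ, y = cos φ sin λ, z = sin φ).
The central angle between the endpoints is δ = arccos(p₁·p₂) ≈ 0.794 rad (45.5°).
Interpolate at f = 0.55 with slerp weights a = sin((1−f)δ)/sin δ ≈ 0.490, b = sin(fδ)/sin δ ≈ 0.593.
p = a·p₁ + b·p₂ ≈ (0.827, -0.528, 0.193); φ = arcsin(p_z) ≈ 11.15°, λ = atan2(p_y, p_x) ≈ -32.53°.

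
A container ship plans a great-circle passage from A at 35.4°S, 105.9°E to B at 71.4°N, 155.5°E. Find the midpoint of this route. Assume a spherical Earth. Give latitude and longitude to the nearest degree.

Convert each endpoint to a unit vector on the sphere (x = cos φ cos λ, y = cos φ sin λ, z = sin φ).
The central angle between the endpoints is δ = arccos(p₁·p₂) ≈ 1.961 rad (112.4°).
Interpolate at f = 1/2 with slerp weights a = sin((1−f)δ)/sin δ ≈ 0.898, b = sin(fδ)/sin δ ≈ 0.898.
p = a·p₁ + b·p₂ ≈ (-0.461, 0.823, 0.331); φ = arcsin(p_z) ≈ 19.33°, λ = atan2(p_y, p_x) ≈ 119.27°.

≈ 19°N, 119°E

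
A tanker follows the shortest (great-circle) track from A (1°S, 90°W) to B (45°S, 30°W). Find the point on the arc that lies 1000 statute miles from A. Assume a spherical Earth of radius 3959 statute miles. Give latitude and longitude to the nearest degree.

Write both endpoints as unit vectors p₁, p₂ with components (cos φ cos λ, cos φ sin λ, sin φ).
The central angle between the endpoints is δ = arccos(p₁·p₂) ≈ 1.196 rad (68.5°). The total great-circle distance is δ·R ≈ 1.196 × 3959 ≈ 4736 mi, so the target fraction is f = 1000/4736 ≈ 0.211.
Interpolate at f ≈ 0.211 with slerp weights a = sin((1−f)δ)/sin δ ≈ 0.870, b = sin(fδ)/sin δ ≈ 0.269.
p = a·p₁ + b·p₂ ≈ (0.164, -0.965, -0.205); φ = arcsin(p_z) ≈ -11.83°, λ = atan2(p_y, p_x) ≈ -80.33°.

≈ (12°S, 80°W)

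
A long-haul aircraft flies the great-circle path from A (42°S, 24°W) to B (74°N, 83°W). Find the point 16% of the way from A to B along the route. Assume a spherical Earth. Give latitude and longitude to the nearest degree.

≈ (23°S, 30°W)

The haversine formula gives a central angle δ ≈ 2.139 rad (122.5°) between the endpoints.
Interpolate at f = 0.16 with slerp weights a = sin((1−f)δ)/sin δ ≈ 1.156, b = sin(fδ)/sin δ ≈ 0.398.
p = a·p₁ + b·p₂ ≈ (0.798, -0.458, -0.391); φ = arcsin(p_z) ≈ -23.02°, λ = atan2(p_y, p_x) ≈ -29.86°.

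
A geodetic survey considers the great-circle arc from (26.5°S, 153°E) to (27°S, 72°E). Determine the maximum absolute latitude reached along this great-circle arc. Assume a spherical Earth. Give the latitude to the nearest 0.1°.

The great circle lies in the plane with unit normal n̂ = (p₁ × p₂)/|p₁ × p₂|.
Here n̂_z ≈ -0.833; the vertex latitude is φ_max = arccos|n̂_z| ≈ 33.5°.

≈ 33.5°S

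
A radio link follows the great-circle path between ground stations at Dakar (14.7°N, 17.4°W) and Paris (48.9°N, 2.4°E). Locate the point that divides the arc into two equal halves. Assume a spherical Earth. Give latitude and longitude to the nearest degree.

Convert each endpoint to a unit vector on the sphere (x = cos φ cos λ, y = cos φ sin λ, z = sin φ).
The central angle between the endpoints is δ = arccos(p₁·p₂) ≈ 0.661 rad (37.9°).
Interpolate at f = 1/2 with slerp weights a = sin((1−f)δ)/sin δ ≈ 0.529, b = sin(fδ)/sin δ ≈ 0.529.
p = a·p₁ + b·p₂ ≈ (0.835, -0.138, 0.532); φ = arcsin(p_z) ≈ 32.17°, λ = atan2(p_y, p_x) ≈ -9.41°.

≈ (32°N, 9°W)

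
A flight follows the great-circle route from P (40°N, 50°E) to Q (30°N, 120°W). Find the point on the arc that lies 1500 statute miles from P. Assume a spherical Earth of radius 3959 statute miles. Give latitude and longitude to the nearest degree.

≈ (61°N, 43°E)

Write both endpoints as unit vectors p₁, p₂ with components (cos φ cos λ, cos φ sin λ, sin φ).
The central angle between the endpoints is δ = arccos(p₁·p₂) ≈ 1.909 rad (109.4°). The total great-circle distance is δ·R ≈ 1.909 × 3959 ≈ 7558 mi, so the target fraction is f = 1500/7558 ≈ 0.198.
Interpolate at f ≈ 0.198 with slerp weights a = sin((1−f)δ)/sin δ ≈ 1.059, b = sin(fδ)/sin δ ≈ 0.392.
p = a·p₁ + b·p₂ ≈ (0.352, 0.327, 0.877); φ = arcsin(p_z) ≈ 61.27°, λ = atan2(p_y, p_x) ≈ 42.95°.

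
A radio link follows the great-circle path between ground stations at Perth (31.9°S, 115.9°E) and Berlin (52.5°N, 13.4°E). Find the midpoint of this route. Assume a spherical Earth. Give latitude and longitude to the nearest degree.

From cos δ = sin φ₁ sin φ₂ + cos φ₁ cos φ₂ cos Δλ, the central angle is δ ≈ 2.131 rad (122.1°).
Interpolate at f = 1/2 with slerp weights a = sin((1−f)δ)/sin δ ≈ 1.033, b = sin(fδ)/sin δ ≈ 1.033.
p = a·p₁ + b·p₂ ≈ (0.229, 0.934, 0.274); φ = arcsin(p_z) ≈ 15.88°, λ = atan2(p_y, p_x) ≈ 76.25°.

≈ 16°N, 76°E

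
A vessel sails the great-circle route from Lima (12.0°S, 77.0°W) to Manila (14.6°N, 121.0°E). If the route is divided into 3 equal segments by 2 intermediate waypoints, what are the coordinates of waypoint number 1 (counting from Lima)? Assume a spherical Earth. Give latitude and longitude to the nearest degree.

≈ (1°N, 130°W)

Convert each endpoint to a unit vector on the sphere (x = cos φ cos λ, y = cos φ sin λ, z = sin φ).
The central angle between the endpoints is δ = arccos(p₁·p₂) ≈ 2.833 rad (162.3°).
Interpolate at f = 1/3 with slerp weights a = sin((1−f)δ)/sin δ ≈ 3.124, b = sin(fδ)/sin δ ≈ 2.664.
p = a·p₁ + b·p₂ ≈ (-0.640, -0.768, 0.022); φ = arcsin(p_z) ≈ 1.26°, λ = atan2(p_y, p_x) ≈ -129.82°.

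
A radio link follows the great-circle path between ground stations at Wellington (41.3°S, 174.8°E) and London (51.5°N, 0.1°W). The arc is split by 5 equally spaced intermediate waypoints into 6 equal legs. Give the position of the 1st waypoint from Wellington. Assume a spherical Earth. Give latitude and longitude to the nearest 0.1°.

The haversine formula gives a central angle δ ≈ 2.953 rad (169.2°) between the endpoints.
Interpolate at f = 1/6 with slerp weights a = sin((1−f)δ)/sin δ ≈ 3.363, b = sin(fδ)/sin δ ≈ 2.526.
p = a·p₁ + b·p₂ ≈ (-0.943, 0.226, -0.242); φ = arcsin(p_z) ≈ -14.03°, λ = atan2(p_y, p_x) ≈ 166.52°.

≈ 14.0°S, 166.5°E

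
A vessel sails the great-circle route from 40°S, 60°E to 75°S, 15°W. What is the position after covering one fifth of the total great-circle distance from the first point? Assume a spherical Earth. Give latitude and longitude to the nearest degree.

From cos δ = sin φ₁ sin φ₂ + cos φ₁ cos φ₂ cos Δλ, the central angle is δ ≈ 0.834 rad (47.8°).
Interpolate at f = 1/5 with slerp weights a = sin((1−f)δ)/sin δ ≈ 0.835, b = sin(fδ)/sin δ ≈ 0.224.
p = a·p₁ + b·p₂ ≈ (0.376, 0.539, -0.754); φ = arcsin(p_z) ≈ -48.90°, λ = atan2(p_y, p_x) ≈ 55.11°.

≈ 49°S, 55°E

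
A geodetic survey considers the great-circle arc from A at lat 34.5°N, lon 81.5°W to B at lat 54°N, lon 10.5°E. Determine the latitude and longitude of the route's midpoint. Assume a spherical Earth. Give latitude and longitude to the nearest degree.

Write both endpoints as unit vectors p₁, p₂ with components (cos φ cos λ, cos φ sin λ, sin φ).
The central angle between the endpoints is δ = arccos(p₁·p₂) ≈ 1.114 rad (63.8°).
Interpolate at f = 1/2 with slerp weights a = sin((1−f)δ)/sin δ ≈ 0.589, b = sin(fδ)/sin δ ≈ 0.589.
p = a·p₁ + b·p₂ ≈ (0.412, -0.417, 0.810); φ = arcsin(p_z) ≈ 54.11°, λ = atan2(p_y, p_x) ≈ -45.33°.

≈ lat 54°N, lon 45°W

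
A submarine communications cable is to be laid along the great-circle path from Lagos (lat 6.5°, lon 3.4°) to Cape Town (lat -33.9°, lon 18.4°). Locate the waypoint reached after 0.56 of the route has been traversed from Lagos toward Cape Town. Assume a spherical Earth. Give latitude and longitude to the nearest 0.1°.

≈ lat -16.2°, lon 11.1°

Write both endpoints as unit vectors p₁, p₂ with components (cos φ cos λ, cos φ sin λ, sin φ).
The central angle between the endpoints is δ = arccos(p₁·p₂) ≈ 0.747 rad (42.8°).
Interpolate at f = 0.56 with slerp weights a = sin((1−f)δ)/sin δ ≈ 0.475, b = sin(fδ)/sin δ ≈ 0.598.
p = a·p₁ + b·p₂ ≈ (0.942, 0.185, -0.280); φ = arcsin(p_z) ≈ -16.24°, λ = atan2(p_y, p_x) ≈ 11.09°.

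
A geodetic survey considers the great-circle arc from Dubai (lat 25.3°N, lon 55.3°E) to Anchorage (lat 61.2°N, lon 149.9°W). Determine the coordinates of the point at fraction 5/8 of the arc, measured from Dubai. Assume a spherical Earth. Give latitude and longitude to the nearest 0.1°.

Convert each endpoint to a unit vector on the sphere (x = cos φ cos λ, y = cos φ sin λ, z = sin φ).
The central angle between the endpoints is δ = arccos(p₁·p₂) ≈ 1.590 rad (91.1°).
Interpolate at f = 5/8 with slerp weights a = sin((1−f)δ)/sin δ ≈ 0.562, b = sin(fδ)/sin δ ≈ 0.838.
p = a·p₁ + b·p₂ ≈ (-0.060, 0.215, 0.975); φ = arcsin(p_z) ≈ 77.10°, λ = atan2(p_y, p_x) ≈ 105.67°.

≈ lat 77.1°N, lon 105.7°E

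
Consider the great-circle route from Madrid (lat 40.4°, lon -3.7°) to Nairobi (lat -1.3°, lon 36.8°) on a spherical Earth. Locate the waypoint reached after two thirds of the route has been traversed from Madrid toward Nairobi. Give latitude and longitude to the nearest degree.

≈ lat 13°, lon 25°

The haversine formula gives a central angle δ ≈ 0.971 rad (55.7°) between the endpoints.
Interpolate at f = 2/3 with slerp weights a = sin((1−f)δ)/sin δ ≈ 0.385, b = sin(fδ)/sin δ ≈ 0.731.
p = a·p₁ + b·p₂ ≈ (0.878, 0.419, 0.233); φ = arcsin(p_z) ≈ 13.48°, λ = atan2(p_y, p_x) ≈ 25.50°.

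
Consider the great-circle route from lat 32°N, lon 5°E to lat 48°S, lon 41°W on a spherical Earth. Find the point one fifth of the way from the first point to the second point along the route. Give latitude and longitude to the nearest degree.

≈ lat 16°N, lon 4°W

Write both endpoints as unit vectors p₁, p₂ with components (cos φ cos λ, cos φ sin λ, sin φ).
The central angle between the endpoints is δ = arccos(p₁·p₂) ≈ 1.570 rad (90.0°).
Interpolate at f = 1/5 with slerp weights a = sin((1−f)δ)/sin δ ≈ 0.951, b = sin(fδ)/sin δ ≈ 0.309.
p = a·p₁ + b·p₂ ≈ (0.959, -0.065, 0.274); φ = arcsin(p_z) ≈ 15.92°, λ = atan2(p_y, p_x) ≈ -3.90°.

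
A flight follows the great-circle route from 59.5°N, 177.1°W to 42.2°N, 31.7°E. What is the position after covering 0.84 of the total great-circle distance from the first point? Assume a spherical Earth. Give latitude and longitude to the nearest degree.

Convert each endpoint to a unit vector on the sphere (x = cos φ cos λ, y = cos φ sin λ, z = sin φ).
The central angle between the endpoints is δ = arccos(p₁·p₂) ≈ 1.319 rad (75.6°).
Interpolate at f = 0.84 with slerp weights a = sin((1−f)δ)/sin δ ≈ 0.216, b = sin(fδ)/sin δ ≈ 0.924.
p = a·p₁ + b·p₂ ≈ (0.473, 0.354, 0.807); φ = arcsin(p_z) ≈ 53.80°, λ = atan2(p_y, p_x) ≈ 36.84°.

≈ 54°N, 37°E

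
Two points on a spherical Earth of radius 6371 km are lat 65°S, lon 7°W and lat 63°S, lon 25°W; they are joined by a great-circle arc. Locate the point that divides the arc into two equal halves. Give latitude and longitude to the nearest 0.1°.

Write both endpoints as unit vectors p₁, p₂ with components (cos φ cos λ, cos φ sin λ, sin φ).
The central angle between the endpoints is δ = arccos(p₁·p₂) ≈ 0.142 rad (8.1°).
Interpolate at f = 1/2 with slerp weights a = sin((1−f)δ)/sin δ ≈ 0.501, b = sin(fδ)/sin δ ≈ 0.501.
p = a·p₁ + b·p₂ ≈ (0.417, -0.122, -0.901); φ = arcsin(p_z) ≈ -64.28°, λ = atan2(p_y, p_x) ≈ -16.32°.

≈ lat 64.3°S, lon 16.3°W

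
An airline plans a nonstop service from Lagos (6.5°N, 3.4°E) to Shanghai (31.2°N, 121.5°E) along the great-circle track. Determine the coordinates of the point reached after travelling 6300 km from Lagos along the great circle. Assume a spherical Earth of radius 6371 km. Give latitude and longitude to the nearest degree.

Convert each endpoint to a unit vector on the sphere (x = cos φ cos λ, y = cos φ sin λ, z = sin φ).
The central angle between the endpoints is δ = arccos(p₁·p₂) ≈ 1.919 rad (110.0°). The total great-circle distance is δ·R ≈ 1.919 × 6371 ≈ 12229 km, so the target fraction is f = 6300/12229 ≈ 0.515.
Interpolate at f ≈ 0.515 with slerp weights a = sin((1−f)δ)/sin δ ≈ 0.853, b = sin(fδ)/sin δ ≈ 0.889.
p = a·p₁ + b·p₂ ≈ (0.449, 0.699, 0.557); φ = arcsin(p_z) ≈ 33.85°, λ = atan2(p_y, p_x) ≈ 57.26°.

≈ 34°N, 57°E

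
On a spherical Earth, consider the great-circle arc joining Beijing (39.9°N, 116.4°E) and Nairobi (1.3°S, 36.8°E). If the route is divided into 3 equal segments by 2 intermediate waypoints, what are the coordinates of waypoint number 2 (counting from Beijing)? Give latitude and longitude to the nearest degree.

≈ 16°N, 58°E

The haversine formula gives a central angle δ ≈ 1.447 rad (82.9°) between the endpoints.
Interpolate at f = 2/3 with slerp weights a = sin((1−f)δ)/sin δ ≈ 0.467, b = sin(fδ)/sin δ ≈ 0.828.
p = a·p₁ + b·p₂ ≈ (0.503, 0.817, 0.281); φ = arcsin(p_z) ≈ 16.32°, λ = atan2(p_y, p_x) ≈ 58.36°.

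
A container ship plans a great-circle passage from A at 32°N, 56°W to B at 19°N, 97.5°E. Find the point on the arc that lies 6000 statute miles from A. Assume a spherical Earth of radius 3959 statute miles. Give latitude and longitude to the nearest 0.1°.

Convert each endpoint to a unit vector on the sphere (x = cos φ cos λ, y = cos φ sin λ, z = sin φ).
The central angle between the endpoints is δ = arccos(p₁·p₂) ≈ 2.147 rad (123.0°). The total great-circle distance is δ·R ≈ 2.147 × 3959 ≈ 8501 mi, so the target fraction is f = 6000/8501 ≈ 0.706.
Interpolate at f ≈ 0.706 with slerp weights a = sin((1−f)δ)/sin δ ≈ 0.704, b = sin(fδ)/sin δ ≈ 1.191.
p = a·p₁ + b·p₂ ≈ (0.187, 0.621, 0.761); φ = arcsin(p_z) ≈ 49.55°, λ = atan2(p_y, p_x) ≈ 73.24°.

≈ 49.6°N, 73.2°E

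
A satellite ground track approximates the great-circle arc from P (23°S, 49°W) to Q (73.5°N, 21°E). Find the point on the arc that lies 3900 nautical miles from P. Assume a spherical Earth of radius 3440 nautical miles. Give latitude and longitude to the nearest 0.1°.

Convert each endpoint to a unit vector on the sphere (x = cos φ cos λ, y = cos φ sin λ, z = sin φ).
The central angle between the endpoints is δ = arccos(p₁·p₂) ≈ 1.860 rad (106.6°). The total great-circle distance is δ·R ≈ 1.860 × 3440 ≈ 6399 nmi, so the target fraction is f = 3900/6399 ≈ 0.610.
Interpolate at f ≈ 0.610 with slerp weights a = sin((1−f)δ)/sin δ ≈ 0.693, b = sin(fδ)/sin δ ≈ 0.945.
p = a·p₁ + b·p₂ ≈ (0.669, -0.385, 0.636); φ = arcsin(p_z) ≈ 39.46°, λ = atan2(p_y, p_x) ≈ -29.93°.

≈ (39.5°N, 29.9°W)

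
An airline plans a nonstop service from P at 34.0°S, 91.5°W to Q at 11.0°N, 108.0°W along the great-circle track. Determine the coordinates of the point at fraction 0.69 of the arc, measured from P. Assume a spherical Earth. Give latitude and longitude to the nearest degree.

≈ 3°S, 103°W

Write both endpoints as unit vectors p₁, p₂ with components (cos φ cos λ, cos φ sin λ, sin φ).
The central angle between the endpoints is δ = arccos(p₁·p₂) ≈ 0.832 rad (47.7°).
Interpolate at f = 0.69 with slerp weights a = sin((1−f)δ)/sin δ ≈ 0.345, b = sin(fδ)/sin δ ≈ 0.735.
p = a·p₁ + b·p₂ ≈ (-0.230, -0.972, -0.053); φ = arcsin(p_z) ≈ -3.02°, λ = atan2(p_y, p_x) ≈ -103.33°.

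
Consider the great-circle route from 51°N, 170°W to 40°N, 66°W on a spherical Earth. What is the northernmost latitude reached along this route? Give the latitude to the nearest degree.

The great circle lies in the plane with unit normal n̂ = (p₁ × p₂)/|p₁ × p₂|.
Here n̂_z ≈ +0.506; the vertex latitude is φ_max = arccos|n̂_z| ≈ 59.6°.

≈ 60°N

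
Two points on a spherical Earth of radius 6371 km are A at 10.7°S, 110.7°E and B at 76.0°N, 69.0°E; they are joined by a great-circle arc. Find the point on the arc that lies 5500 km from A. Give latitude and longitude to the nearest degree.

Write both endpoints as unit vectors p₁, p₂ with components (cos φ cos λ, cos φ sin λ, sin φ).
The central angle between the endpoints is δ = arccos(p₁·p₂) ≈ 1.573 rad (90.2°). The total great-circle distance is δ·R ≈ 1.573 × 6371 ≈ 10025 km, so the target fraction is f = 5500/10025 ≈ 0.549.
Interpolate at f ≈ 0.549 with slerp weights a = sin((1−f)δ)/sin δ ≈ 0.652, b = sin(fδ)/sin δ ≈ 0.760.
p = a·p₁ + b·p₂ ≈ (-0.161, 0.771, 0.616); φ = arcsin(p_z) ≈ 38.05°, λ = atan2(p_y, p_x) ≈ 101.76°.

≈ 38°N, 102°E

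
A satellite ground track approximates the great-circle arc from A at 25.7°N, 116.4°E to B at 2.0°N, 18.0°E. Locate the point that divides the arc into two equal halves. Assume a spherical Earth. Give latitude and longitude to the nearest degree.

Write both endpoints as unit vectors p₁, p₂ with components (cos φ cos λ, cos φ sin λ, sin φ).
The central angle between the endpoints is δ = arccos(p₁·p₂) ≈ 1.687 rad (96.7°).
Interpolate at f = 1/2 with slerp weights a = sin((1−f)δ)/sin δ ≈ 0.752, b = sin(fδ)/sin δ ≈ 0.752.
p = a·p₁ + b·p₂ ≈ (0.414, 0.839, 0.352); φ = arcsin(p_z) ≈ 20.64°, λ = atan2(p_y, p_x) ≈ 63.77°.

≈ 21°N, 64°E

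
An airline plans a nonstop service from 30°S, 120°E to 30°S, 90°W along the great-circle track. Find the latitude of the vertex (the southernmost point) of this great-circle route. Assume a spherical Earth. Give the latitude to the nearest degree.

The great circle lies in the plane with unit normal n̂ = (p₁ × p₂)/|p₁ × p₂|.
Here n̂_z ≈ +0.409; the vertex latitude is φ_max = arccos|n̂_z| ≈ 65.9°.
Check via Clairaut: cos φ_max = |cos φ₁| · sin C = cos(30.0°)·sin(151.8°) ≈ 0.409, again giving ≈ 65.9°.

≈ 66°S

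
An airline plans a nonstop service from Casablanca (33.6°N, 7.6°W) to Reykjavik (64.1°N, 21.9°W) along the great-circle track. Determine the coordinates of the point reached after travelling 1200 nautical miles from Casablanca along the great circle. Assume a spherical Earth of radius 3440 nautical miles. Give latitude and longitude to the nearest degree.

Write both endpoints as unit vectors p₁, p₂ with components (cos φ cos λ, cos φ sin λ, sin φ).
The central angle between the endpoints is δ = arccos(p₁·p₂) ≈ 0.554 rad (31.7°). The total great-circle distance is δ·R ≈ 0.554 × 3440 ≈ 1906 nmi, so the target fraction is f = 1200/1906 ≈ 0.630.
Interpolate at f ≈ 0.630 with slerp weights a = sin((1−f)δ)/sin δ ≈ 0.387, b = sin(fδ)/sin δ ≈ 0.650.
p = a·p₁ + b·p₂ ≈ (0.583, -0.149, 0.799); φ = arcsin(p_z) ≈ 53.01°, λ = atan2(p_y, p_x) ≈ -14.29°.

≈ 53°N, 14°W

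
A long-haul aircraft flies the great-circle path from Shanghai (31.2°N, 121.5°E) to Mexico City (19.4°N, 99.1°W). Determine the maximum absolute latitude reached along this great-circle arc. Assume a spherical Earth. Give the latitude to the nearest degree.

The great circle lies in the plane with unit normal n̂ = (p₁ × p₂)/|p₁ × p₂|.
Here n̂_z ≈ +0.585; the vertex latitude is φ_max = arccos|n̂_z| ≈ 54.2°.
Check via Clairaut: cos φ_max = |cos φ₁| · sin C = cos(31.2°)·sin(43.1°) ≈ 0.585, again giving ≈ 54.2°.

≈ 54°N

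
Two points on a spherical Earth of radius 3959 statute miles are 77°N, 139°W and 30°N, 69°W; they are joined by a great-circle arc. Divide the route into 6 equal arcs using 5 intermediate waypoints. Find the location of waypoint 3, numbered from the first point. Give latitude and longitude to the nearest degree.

≈ 57°N, 82°W

Write both endpoints as unit vectors p₁, p₂ with components (cos φ cos λ, cos φ sin λ, sin φ).
The central angle between the endpoints is δ = arccos(p₁·p₂) ≈ 0.984 rad (56.4°).
Interpolate at f = 3/6 with slerp weights a = sin((1−f)δ)/sin δ ≈ 0.567, b = sin(fδ)/sin δ ≈ 0.567.
p = a·p₁ + b·p₂ ≈ (0.080, -0.542, 0.836); φ = arcsin(p_z) ≈ 56.76°, λ = atan2(p_y, p_x) ≈ -81.64°.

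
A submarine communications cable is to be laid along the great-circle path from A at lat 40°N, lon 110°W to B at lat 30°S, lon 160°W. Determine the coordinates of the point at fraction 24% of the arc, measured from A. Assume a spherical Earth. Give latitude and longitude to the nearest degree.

≈ lat 24°N, lon 125°W

Convert each endpoint to a unit vector on the sphere (x = cos φ cos λ, y = cos φ sin λ, z = sin φ).
The central angle between the endpoints is δ = arccos(p₁·p₂) ≈ 1.466 rad (84.0°).
Interpolate at f = 0.24 with slerp weights a = sin((1−f)δ)/sin δ ≈ 0.902, b = sin(fδ)/sin δ ≈ 0.346.
p = a·p₁ + b·p₂ ≈ (-0.518, -0.752, 0.407); φ = arcsin(p_z) ≈ 24.01°, λ = atan2(p_y, p_x) ≈ -124.57°.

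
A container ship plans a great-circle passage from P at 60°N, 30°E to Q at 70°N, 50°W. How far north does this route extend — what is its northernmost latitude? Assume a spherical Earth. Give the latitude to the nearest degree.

≈ 72°N

The great circle lies in the plane with unit normal n̂ = (p₁ × p₂)/|p₁ × p₂|.
Here n̂_z ≈ -0.314; the vertex latitude is φ_max = arccos|n̂_z| ≈ 71.7°.
Check via Clairaut: cos φ_max = |cos φ₁| · sin C = cos(60.0°)·sin(38.8°) ≈ 0.314, again giving ≈ 71.7°.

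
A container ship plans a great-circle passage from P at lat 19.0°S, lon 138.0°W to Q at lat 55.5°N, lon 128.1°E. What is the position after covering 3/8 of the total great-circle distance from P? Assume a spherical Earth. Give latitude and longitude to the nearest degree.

≈ lat 14°N, lon 161°W

Write both endpoints as unit vectors p₁, p₂ with components (cos φ cos λ, cos φ sin λ, sin φ).
The central angle between the endpoints is δ = arccos(p₁·p₂) ≈ 1.880 rad (107.7°).
Interpolate at f = 3/8 with slerp weights a = sin((1−f)δ)/sin δ ≈ 0.969, b = sin(fδ)/sin δ ≈ 0.681.
p = a·p₁ + b·p₂ ≈ (-0.919, -0.310, 0.245); φ = arcsin(p_z) ≈ 14.21°, λ = atan2(p_y, p_x) ≈ -161.37°.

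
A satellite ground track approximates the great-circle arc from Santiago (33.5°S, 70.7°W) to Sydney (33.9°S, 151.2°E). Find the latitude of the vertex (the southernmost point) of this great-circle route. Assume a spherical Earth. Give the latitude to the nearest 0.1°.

The great circle lies in the plane with unit normal n̂ = (p₁ × p₂)/|p₁ × p₂|.
Here n̂_z ≈ -0.472; the vertex latitude is φ_max = arccos|n̂_z| ≈ 61.8°.
Check via Clairaut: cos φ_max = |cos φ₁| · sin C = cos(33.5°)·sin(145.5°) ≈ 0.472, again giving ≈ 61.8°.

≈ 61.8°S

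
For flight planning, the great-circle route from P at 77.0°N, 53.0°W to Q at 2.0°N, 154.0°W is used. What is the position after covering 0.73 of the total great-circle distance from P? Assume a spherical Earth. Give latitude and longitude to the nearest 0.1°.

≈ 25.8°N, 148.2°W

The haversine formula gives a central angle δ ≈ 1.580 rad (90.5°) between the endpoints.
Interpolate at f = 0.73 with slerp weights a = sin((1−f)δ)/sin δ ≈ 0.414, b = sin(fδ)/sin δ ≈ 0.914.
p = a·p₁ + b·p₂ ≈ (-0.765, -0.475, 0.435); φ = arcsin(p_z) ≈ 25.79°, λ = atan2(p_y, p_x) ≈ -148.18°.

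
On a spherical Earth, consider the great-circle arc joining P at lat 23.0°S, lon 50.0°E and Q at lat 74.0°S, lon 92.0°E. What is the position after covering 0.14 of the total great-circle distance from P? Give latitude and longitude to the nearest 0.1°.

≈ lat 30.6°S, lon 52.0°E

The haversine formula gives a central angle δ ≈ 0.971 rad (55.7°) between the endpoints.
Interpolate at f = 0.14 with slerp weights a = sin((1−f)δ)/sin δ ≈ 0.898, b = sin(fδ)/sin δ ≈ 0.164.
p = a·p₁ + b·p₂ ≈ (0.530, 0.679, -0.509); φ = arcsin(p_z) ≈ -30.58°, λ = atan2(p_y, p_x) ≈ 52.02°.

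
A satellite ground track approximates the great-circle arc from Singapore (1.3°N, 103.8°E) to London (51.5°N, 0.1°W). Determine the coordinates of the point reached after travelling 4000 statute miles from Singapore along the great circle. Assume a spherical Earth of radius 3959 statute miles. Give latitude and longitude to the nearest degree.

≈ (43°N, 59°E)

Convert each endpoint to a unit vector on the sphere (x = cos φ cos λ, y = cos φ sin λ, z = sin φ).
The central angle between the endpoints is δ = arccos(p₁·p₂) ≈ 1.703 rad (97.6°). The total great-circle distance is δ·R ≈ 1.703 × 3959 ≈ 6742 mi, so the target fraction is f = 4000/6742 ≈ 0.593.
Interpolate at f ≈ 0.593 with slerp weights a = sin((1−f)δ)/sin δ ≈ 0.644, b = sin(fδ)/sin δ ≈ 0.854.
p = a·p₁ + b·p₂ ≈ (0.378, 0.624, 0.683); φ = arcsin(p_z) ≈ 43.10°, λ = atan2(p_y, p_x) ≈ 58.79°.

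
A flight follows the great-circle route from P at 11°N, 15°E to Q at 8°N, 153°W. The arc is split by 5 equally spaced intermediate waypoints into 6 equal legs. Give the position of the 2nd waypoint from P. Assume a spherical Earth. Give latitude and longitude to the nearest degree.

From cos δ = sin φ₁ sin φ₂ + cos φ₁ cos φ₂ cos Δλ, the central angle is δ ≈ 2.750 rad (157.6°).
Interpolate at f = 2/6 with slerp weights a = sin((1−f)δ)/sin δ ≈ 2.530, b = sin(fδ)/sin δ ≈ 2.079.
p = a·p₁ + b·p₂ ≈ (0.565, -0.292, 0.772); φ = arcsin(p_z) ≈ 50.54°, λ = atan2(p_y, p_x) ≈ -27.34°.

≈ 51°N, 27°W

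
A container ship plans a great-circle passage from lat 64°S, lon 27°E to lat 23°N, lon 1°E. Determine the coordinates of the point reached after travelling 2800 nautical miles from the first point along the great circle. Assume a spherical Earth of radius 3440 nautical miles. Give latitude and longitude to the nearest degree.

≈ lat 19°S, lon 9°E

Convert each endpoint to a unit vector on the sphere (x = cos φ cos λ, y = cos φ sin λ, z = sin φ).
The central angle between the endpoints is δ = arccos(p₁·p₂) ≈ 1.559 rad (89.3°). The total great-circle distance is δ·R ≈ 1.559 × 3440 ≈ 5364 nmi, so the target fraction is f = 2800/5364 ≈ 0.522.
Interpolate at f ≈ 0.522 with slerp weights a = sin((1−f)δ)/sin δ ≈ 0.678, b = sin(fδ)/sin δ ≈ 0.727.
p = a·p₁ + b·p₂ ≈ (0.934, 0.147, -0.326); φ = arcsin(p_z) ≈ -19.00°, λ = atan2(p_y, p_x) ≈ 8.92°.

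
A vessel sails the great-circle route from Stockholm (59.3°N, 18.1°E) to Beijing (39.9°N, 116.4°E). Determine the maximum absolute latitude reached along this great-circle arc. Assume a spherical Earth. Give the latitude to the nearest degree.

≈ 64°N

The great circle lies in the plane with unit normal n̂ = (p₁ × p₂)/|p₁ × p₂|.
Here n̂_z ≈ +0.446; the vertex latitude is φ_max = arccos|n̂_z| ≈ 63.5°.
Check via Clairaut: cos φ_max = |cos φ₁| · sin C = cos(59.3°)·sin(60.9°) ≈ 0.446, again giving ≈ 63.5°.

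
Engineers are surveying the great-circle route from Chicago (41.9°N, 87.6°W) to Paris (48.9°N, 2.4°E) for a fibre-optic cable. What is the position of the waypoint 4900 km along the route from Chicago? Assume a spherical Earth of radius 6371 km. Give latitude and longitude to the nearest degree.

The haversine formula gives a central angle δ ≈ 1.043 rad (59.8°) between the endpoints. The total great-circle distance is δ·R ≈ 1.043 × 6371 ≈ 6648 km, so the target fraction is f = 4900/6648 ≈ 0.737.
Interpolate at f ≈ 0.737 with slerp weights a = sin((1−f)δ)/sin δ ≈ 0.313, b = sin(fδ)/sin δ ≈ 0.805.
p = a·p₁ + b·p₂ ≈ (0.538, -0.211, 0.816); φ = arcsin(p_z) ≈ 54.67°, λ = atan2(p_y, p_x) ≈ -21.40°.

≈ 55°N, 21°W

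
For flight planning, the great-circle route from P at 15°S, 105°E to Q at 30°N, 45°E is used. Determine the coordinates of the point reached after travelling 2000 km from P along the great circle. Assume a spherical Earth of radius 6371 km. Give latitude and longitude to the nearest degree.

≈ 3°S, 91°E

Write both endpoints as unit vectors p₁, p₂ with components (cos φ cos λ, cos φ sin λ, sin φ).
The central angle between the endpoints is δ = arccos(p₁·p₂) ≈ 1.278 rad (73.2°). The total great-circle distance is δ·R ≈ 1.278 × 6371 ≈ 8141 km, so the target fraction is f = 2000/8141 ≈ 0.246.
Interpolate at f ≈ 0.246 with slerp weights a = sin((1−f)δ)/sin δ ≈ 0.858, b = sin(fδ)/sin δ ≈ 0.323.
p = a·p₁ + b·p₂ ≈ (-0.017, 0.998, -0.061); φ = arcsin(p_z) ≈ -3.49°, λ = atan2(p_y, p_x) ≈ 90.97°.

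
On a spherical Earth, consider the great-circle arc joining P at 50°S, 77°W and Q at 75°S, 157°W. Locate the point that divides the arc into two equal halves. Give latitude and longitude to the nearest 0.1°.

From cos δ = sin φ₁ sin φ₂ + cos φ₁ cos φ₂ cos Δλ, the central angle is δ ≈ 0.694 rad (39.8°).
Interpolate at f = 1/2 with slerp weights a = sin((1−f)δ)/sin δ ≈ 0.532, b = sin(fδ)/sin δ ≈ 0.532.
p = a·p₁ + b·p₂ ≈ (-0.050, -0.387, -0.921); φ = arcsin(p_z) ≈ -67.05°, λ = atan2(p_y, p_x) ≈ -97.34°.

≈ 67.0°S, 97.3°W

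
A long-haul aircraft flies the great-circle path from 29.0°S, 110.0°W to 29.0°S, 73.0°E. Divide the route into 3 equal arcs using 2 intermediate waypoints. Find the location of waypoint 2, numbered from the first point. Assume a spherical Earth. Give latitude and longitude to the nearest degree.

≈ 70°S, 79°E

Convert each endpoint to a unit vector on the sphere (x = cos φ cos λ, y = cos φ sin λ, z = sin φ).
The central angle between the endpoints is δ = arccos(p₁·p₂) ≈ 2.128 rad (121.9°).
Interpolate at f = 2/3 with slerp weights a = sin((1−f)δ)/sin δ ≈ 0.767, b = sin(fδ)/sin δ ≈ 1.165.
p = a·p₁ + b·p₂ ≈ (0.068, 0.343, -0.937); φ = arcsin(p_z) ≈ -69.51°, λ = atan2(p_y, p_x) ≈ 78.76°.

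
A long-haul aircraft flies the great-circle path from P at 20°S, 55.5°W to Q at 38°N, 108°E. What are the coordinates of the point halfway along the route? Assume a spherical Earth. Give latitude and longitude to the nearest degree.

Write both endpoints as unit vectors p₁, p₂ with components (cos φ cos λ, cos φ sin λ, sin φ).
The central angle between the endpoints is δ = arccos(p₁·p₂) ≈ 2.740 rad (157.0°).
Interpolate at f = 1/2 with slerp weights a = sin((1−f)δ)/sin δ ≈ 2.509, b = sin(fδ)/sin δ ≈ 2.509.
p = a·p₁ + b·p₂ ≈ (0.724, -0.063, 0.687); φ = arcsin(p_z) ≈ 43.36°, λ = atan2(p_y, p_x) ≈ -4.95°.

≈ 43°N, 5°W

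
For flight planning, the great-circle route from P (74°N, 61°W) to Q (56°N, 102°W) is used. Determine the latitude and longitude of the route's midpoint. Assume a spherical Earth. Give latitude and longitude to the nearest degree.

Convert each endpoint to a unit vector on the sphere (x = cos φ cos λ, y = cos φ sin λ, z = sin φ).
The central angle between the endpoints is δ = arccos(p₁·p₂) ≈ 0.420 rad (24.0°).
Interpolate at f = 1/2 with slerp weights a = sin((1−f)δ)/sin δ ≈ 0.511, b = sin(fδ)/sin δ ≈ 0.511.
p = a·p₁ + b·p₂ ≈ (0.009, -0.403, 0.915); φ = arcsin(p_z) ≈ 66.24°, λ = atan2(p_y, p_x) ≈ -88.74°.

≈ (66°N, 89°W)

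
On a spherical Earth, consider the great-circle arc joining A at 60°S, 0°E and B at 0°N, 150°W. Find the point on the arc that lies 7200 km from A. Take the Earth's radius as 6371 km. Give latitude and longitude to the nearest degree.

≈ 48°S, 131°W

The haversine formula gives a central angle δ ≈ 2.019 rad (115.7°) between the endpoints. The total great-circle distance is δ·R ≈ 2.019 × 6371 ≈ 12861 km, so the target fraction is f = 7200/12861 ≈ 0.560.
Interpolate at f ≈ 0.560 with slerp weights a = sin((1−f)δ)/sin δ ≈ 0.861, b = sin(fδ)/sin δ ≈ 1.003.
p = a·p₁ + b·p₂ ≈ (-0.438, -0.502, -0.746); φ = arcsin(p_z) ≈ -48.22°, λ = atan2(p_y, p_x) ≈ -131.15°.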